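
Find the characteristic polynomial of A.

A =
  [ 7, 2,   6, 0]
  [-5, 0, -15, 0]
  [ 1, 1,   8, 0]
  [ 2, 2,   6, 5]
x^4 - 20*x^3 + 150*x^2 - 500*x + 625

Expanding det(x·I − A) (e.g. by cofactor expansion or by noting that A is similar to its Jordan form J, which has the same characteristic polynomial as A) gives
  χ_A(x) = x^4 - 20*x^3 + 150*x^2 - 500*x + 625
which factors as (x - 5)^4. The eigenvalues (with algebraic multiplicities) are λ = 5 with multiplicity 4.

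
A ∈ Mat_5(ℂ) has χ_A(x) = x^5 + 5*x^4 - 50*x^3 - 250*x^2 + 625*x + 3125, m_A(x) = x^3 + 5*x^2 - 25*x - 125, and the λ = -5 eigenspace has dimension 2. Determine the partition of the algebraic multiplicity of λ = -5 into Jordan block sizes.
Block sizes for λ = -5: [2, 1]

Step 1 — from the characteristic polynomial, algebraic multiplicity of λ = -5 is 3. From dim ker(A − (-5)·I) = 2, there are exactly 2 Jordan blocks for λ = -5.
Step 2 — from the minimal polynomial, the factor (x + 5)^2 tells us the largest block for λ = -5 has size 2.
Step 3 — with total size 3, 2 blocks, and largest block 2, the block sizes (in nonincreasing order) are [2, 1].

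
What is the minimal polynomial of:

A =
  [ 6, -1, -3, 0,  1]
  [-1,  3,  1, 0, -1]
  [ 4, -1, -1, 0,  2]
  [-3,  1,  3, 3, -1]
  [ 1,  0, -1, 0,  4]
x^3 - 9*x^2 + 27*x - 27

The characteristic polynomial is χ_A(x) = (x - 3)^5, so the eigenvalues are known. The minimal polynomial is
  m_A(x) = Π_λ (x − λ)^{k_λ}
where k_λ is the size of the *largest* Jordan block for λ (equivalently, the smallest k with (A − λI)^k v = 0 for every generalised eigenvector v of λ).

  λ = 3: largest Jordan block has size 3, contributing (x − 3)^3

So m_A(x) = (x - 3)^3 = x^3 - 9*x^2 + 27*x - 27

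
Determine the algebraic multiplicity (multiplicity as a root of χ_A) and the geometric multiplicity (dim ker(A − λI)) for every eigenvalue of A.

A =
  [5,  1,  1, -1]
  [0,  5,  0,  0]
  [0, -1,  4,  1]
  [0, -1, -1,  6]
λ = 5: alg = 4, geom = 3

Step 1 — factor the characteristic polynomial to read off the algebraic multiplicities:
  χ_A(x) = (x - 5)^4

Step 2 — compute geometric multiplicities via the rank-nullity identity g(λ) = n − rank(A − λI):
  rank(A − (5)·I) = 1, so dim ker(A − (5)·I) = n − 1 = 3

Summary:
  λ = 5: algebraic multiplicity = 4, geometric multiplicity = 3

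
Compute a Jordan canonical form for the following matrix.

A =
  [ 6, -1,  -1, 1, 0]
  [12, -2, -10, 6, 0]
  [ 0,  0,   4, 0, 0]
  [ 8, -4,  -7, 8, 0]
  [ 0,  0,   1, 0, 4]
J_3(4) ⊕ J_1(4) ⊕ J_1(4)

The characteristic polynomial is
  det(x·I − A) = x^5 - 20*x^4 + 160*x^3 - 640*x^2 + 1280*x - 1024 = (x - 4)^5

Eigenvalues and multiplicities (the geometric multiplicity of λ is n − rank(A − λI), which equals the number of Jordan blocks for λ):
  λ = 4: algebraic multiplicity = 5, geometric multiplicity = 3

Determining the block sizes for each eigenvalue:
  λ = 4: with am = 5 and gm = 3, the partition is not yet determined (e.g. several partitions of 5 into 3 parts exist). Let N = A − (4)·I. Computing rank(N^1) = 2, rank(N^2) = 1, rank(N^3) = 0; the number of blocks of size ≥ j is rank(N^{j−1}) − rank(N^j), giving [3, 1, 1]. So we have 1 block(s) of size 3, 2 block(s) of size 1 → block sizes [3, 1, 1]

Assembling the blocks gives a Jordan form
J =
  [4, 1, 0, 0, 0]
  [0, 4, 1, 0, 0]
  [0, 0, 4, 0, 0]
  [0, 0, 0, 4, 0]
  [0, 0, 0, 0, 4]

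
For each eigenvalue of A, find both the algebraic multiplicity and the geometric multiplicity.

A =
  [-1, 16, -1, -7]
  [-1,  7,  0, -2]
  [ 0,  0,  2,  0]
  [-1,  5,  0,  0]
λ = 2: alg = 4, geom = 2

Step 1 — factor the characteristic polynomial to read off the algebraic multiplicities:
  χ_A(x) = (x - 2)^4

Step 2 — compute geometric multiplicities via the rank-nullity identity g(λ) = n − rank(A − λI):
  rank(A − (2)·I) = 2, so dim ker(A − (2)·I) = n − 2 = 2

Summary:
  λ = 2: algebraic multiplicity = 4, geometric multiplicity = 2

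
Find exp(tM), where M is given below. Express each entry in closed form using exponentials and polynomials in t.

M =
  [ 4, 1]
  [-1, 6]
e^{tM} =
  [-t*exp(5*t) + exp(5*t), t*exp(5*t)]
  [-t*exp(5*t), t*exp(5*t) + exp(5*t)]

Strategy: write M = P · J · P⁻¹ where J is a Jordan canonical form, so e^{tM} = P · e^{tJ} · P⁻¹, and e^{tJ} can be computed block-by-block.

M has Jordan form
J =
  [5, 1]
  [0, 5]
(up to reordering of blocks).

Per-block formulas:
  For a 2×2 Jordan block J_2(5): exp(t · J_2(5)) = e^(5t)·(I + t·N), where N is the 2×2 nilpotent shift.

After assembling e^{tJ} and conjugating by P, we get:

e^{tM} =
  [-t*exp(5*t) + exp(5*t), t*exp(5*t)]
  [-t*exp(5*t), t*exp(5*t) + exp(5*t)]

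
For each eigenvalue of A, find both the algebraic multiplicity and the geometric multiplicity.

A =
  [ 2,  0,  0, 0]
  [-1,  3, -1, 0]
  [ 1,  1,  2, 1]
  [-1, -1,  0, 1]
λ = 2: alg = 4, geom = 2

Step 1 — factor the characteristic polynomial to read off the algebraic multiplicities:
  χ_A(x) = (x - 2)^4

Step 2 — compute geometric multiplicities via the rank-nullity identity g(λ) = n − rank(A − λI):
  rank(A − (2)·I) = 2, so dim ker(A − (2)·I) = n − 2 = 2

Summary:
  λ = 2: algebraic multiplicity = 4, geometric multiplicity = 2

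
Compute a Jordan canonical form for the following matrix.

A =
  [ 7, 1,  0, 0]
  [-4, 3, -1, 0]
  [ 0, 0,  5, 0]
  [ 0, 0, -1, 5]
J_3(5) ⊕ J_1(5)

The characteristic polynomial is
  det(x·I − A) = x^4 - 20*x^3 + 150*x^2 - 500*x + 625 = (x - 5)^4

Eigenvalues and multiplicities (the geometric multiplicity of λ is n − rank(A − λI), which equals the number of Jordan blocks for λ):
  λ = 5: algebraic multiplicity = 4, geometric multiplicity = 2

Determining the block sizes for each eigenvalue:
  λ = 5: with am = 4 and gm = 2, the partition is not yet determined (e.g. several partitions of 4 into 2 parts exist). Let N = A − (5)·I. Computing rank(N^1) = 2, rank(N^2) = 1, rank(N^3) = 0; the number of blocks of size ≥ j is rank(N^{j−1}) − rank(N^j), giving [2, 1, 1]. So we have 1 block(s) of size 3, 1 block(s) of size 1 → block sizes [3, 1]

Assembling the blocks gives a Jordan form
J =
  [5, 1, 0, 0]
  [0, 5, 1, 0]
  [0, 0, 5, 0]
  [0, 0, 0, 5]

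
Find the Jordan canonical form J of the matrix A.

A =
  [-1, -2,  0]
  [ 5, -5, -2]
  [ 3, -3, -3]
J_3(-3)

The characteristic polynomial is
  det(x·I − A) = x^3 + 9*x^2 + 27*x + 27 = (x + 3)^3

Eigenvalues and multiplicities (the geometric multiplicity of λ is n − rank(A − λI), which equals the number of Jordan blocks for λ):
  λ = -3: algebraic multiplicity = 3, geometric multiplicity = 1

Determining the block sizes for each eigenvalue:
  λ = -3: one block (gm = 1), so the single block has size am = 3 → block sizes [3]

Assembling the blocks gives a Jordan form
J =
  [-3,  1,  0]
  [ 0, -3,  1]
  [ 0,  0, -3]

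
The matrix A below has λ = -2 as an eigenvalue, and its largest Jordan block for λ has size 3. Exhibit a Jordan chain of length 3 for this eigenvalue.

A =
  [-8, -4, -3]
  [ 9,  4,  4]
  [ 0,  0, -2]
A Jordan chain for λ = -2 of length 3:
v_1 = (2, -3, 0)ᵀ
v_2 = (-3, 4, 0)ᵀ
v_3 = (0, 0, 1)ᵀ

Let N = A − (-2)·I. We want v_3 with N^3 v_3 = 0 but N^2 v_3 ≠ 0; then v_{j-1} := N · v_j for j = 3, …, 2.

Pick v_3 = (0, 0, 1)ᵀ.
Then v_2 = N · v_3 = (-3, 4, 0)ᵀ.
Then v_1 = N · v_2 = (2, -3, 0)ᵀ.

Sanity check: (A − (-2)·I) v_1 = (0, 0, 0)ᵀ = 0. ✓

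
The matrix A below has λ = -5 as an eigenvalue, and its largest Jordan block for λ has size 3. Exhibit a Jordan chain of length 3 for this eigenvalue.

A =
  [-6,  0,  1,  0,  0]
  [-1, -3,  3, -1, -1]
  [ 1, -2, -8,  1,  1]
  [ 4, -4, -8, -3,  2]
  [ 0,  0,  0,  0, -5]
A Jordan chain for λ = -5 of length 3:
v_1 = (2, -2, 2, 0, 0)ᵀ
v_2 = (-1, -1, 1, 4, 0)ᵀ
v_3 = (1, 0, 0, 0, 0)ᵀ

Let N = A − (-5)·I. We want v_3 with N^3 v_3 = 0 but N^2 v_3 ≠ 0; then v_{j-1} := N · v_j for j = 3, …, 2.

Pick v_3 = (1, 0, 0, 0, 0)ᵀ.
Then v_2 = N · v_3 = (-1, -1, 1, 4, 0)ᵀ.
Then v_1 = N · v_2 = (2, -2, 2, 0, 0)ᵀ.

Sanity check: (A − (-5)·I) v_1 = (0, 0, 0, 0, 0)ᵀ = 0. ✓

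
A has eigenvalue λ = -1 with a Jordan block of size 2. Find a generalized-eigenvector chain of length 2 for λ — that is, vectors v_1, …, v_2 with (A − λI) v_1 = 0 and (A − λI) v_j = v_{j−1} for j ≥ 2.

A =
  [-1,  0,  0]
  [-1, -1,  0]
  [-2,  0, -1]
A Jordan chain for λ = -1 of length 2:
v_1 = (0, -1, -2)ᵀ
v_2 = (1, 0, 0)ᵀ

Let N = A − (-1)·I. We want v_2 with N^2 v_2 = 0 but N^1 v_2 ≠ 0; then v_{j-1} := N · v_j for j = 2, …, 2.

Pick v_2 = (1, 0, 0)ᵀ.
Then v_1 = N · v_2 = (0, -1, -2)ᵀ.

Sanity check: (A − (-1)·I) v_1 = (0, 0, 0)ᵀ = 0. ✓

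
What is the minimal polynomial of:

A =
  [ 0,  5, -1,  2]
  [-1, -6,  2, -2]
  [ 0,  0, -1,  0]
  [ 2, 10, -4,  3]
x^3 + 3*x^2 + 3*x + 1

The characteristic polynomial is χ_A(x) = (x + 1)^4, so the eigenvalues are known. The minimal polynomial is
  m_A(x) = Π_λ (x − λ)^{k_λ}
where k_λ is the size of the *largest* Jordan block for λ (equivalently, the smallest k with (A − λI)^k v = 0 for every generalised eigenvector v of λ).

  λ = -1: largest Jordan block has size 3, contributing (x + 1)^3

So m_A(x) = (x + 1)^3 = x^3 + 3*x^2 + 3*x + 1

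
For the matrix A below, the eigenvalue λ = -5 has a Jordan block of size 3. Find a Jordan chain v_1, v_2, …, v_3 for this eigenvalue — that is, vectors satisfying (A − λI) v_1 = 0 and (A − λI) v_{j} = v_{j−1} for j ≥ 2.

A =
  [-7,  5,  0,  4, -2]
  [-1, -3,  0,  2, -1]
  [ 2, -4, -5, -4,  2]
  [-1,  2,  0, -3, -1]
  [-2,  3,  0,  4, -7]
A Jordan chain for λ = -5 of length 3:
v_1 = (-1, 0, 0, 0, 1)ᵀ
v_2 = (-2, -1, 2, -1, -2)ᵀ
v_3 = (1, 0, 0, 0, 0)ᵀ

Let N = A − (-5)·I. We want v_3 with N^3 v_3 = 0 but N^2 v_3 ≠ 0; then v_{j-1} := N · v_j for j = 3, …, 2.

Pick v_3 = (1, 0, 0, 0, 0)ᵀ.
Then v_2 = N · v_3 = (-2, -1, 2, -1, -2)ᵀ.
Then v_1 = N · v_2 = (-1, 0, 0, 0, 1)ᵀ.

Sanity check: (A − (-5)·I) v_1 = (0, 0, 0, 0, 0)ᵀ = 0. ✓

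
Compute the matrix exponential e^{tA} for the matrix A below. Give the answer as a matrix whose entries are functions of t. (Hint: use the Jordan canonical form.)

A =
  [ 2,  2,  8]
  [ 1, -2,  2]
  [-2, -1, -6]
e^{tA} =
  [t^2*exp(-2*t) + 4*t*exp(-2*t) + exp(-2*t), 2*t*exp(-2*t), 2*t^2*exp(-2*t) + 8*t*exp(-2*t)]
  [t*exp(-2*t), exp(-2*t), 2*t*exp(-2*t)]
  [-t^2*exp(-2*t)/2 - 2*t*exp(-2*t), -t*exp(-2*t), -t^2*exp(-2*t) - 4*t*exp(-2*t) + exp(-2*t)]

Strategy: write A = P · J · P⁻¹ where J is a Jordan canonical form, so e^{tA} = P · e^{tJ} · P⁻¹, and e^{tJ} can be computed block-by-block.

A has Jordan form
J =
  [-2,  1,  0]
  [ 0, -2,  1]
  [ 0,  0, -2]
(up to reordering of blocks).

Per-block formulas:
  For a 3×3 Jordan block J_3(-2): exp(t · J_3(-2)) = e^(-2t)·(I + t·N + (t^2/2)·N^2), where N is the 3×3 nilpotent shift.

After assembling e^{tJ} and conjugating by P, we get:

e^{tA} =
  [t^2*exp(-2*t) + 4*t*exp(-2*t) + exp(-2*t), 2*t*exp(-2*t), 2*t^2*exp(-2*t) + 8*t*exp(-2*t)]
  [t*exp(-2*t), exp(-2*t), 2*t*exp(-2*t)]
  [-t^2*exp(-2*t)/2 - 2*t*exp(-2*t), -t*exp(-2*t), -t^2*exp(-2*t) - 4*t*exp(-2*t) + exp(-2*t)]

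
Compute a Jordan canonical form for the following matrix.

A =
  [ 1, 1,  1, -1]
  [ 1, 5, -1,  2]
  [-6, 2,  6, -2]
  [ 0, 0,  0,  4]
J_3(4) ⊕ J_1(4)

The characteristic polynomial is
  det(x·I − A) = x^4 - 16*x^3 + 96*x^2 - 256*x + 256 = (x - 4)^4

Eigenvalues and multiplicities (the geometric multiplicity of λ is n − rank(A − λI), which equals the number of Jordan blocks for λ):
  λ = 4: algebraic multiplicity = 4, geometric multiplicity = 2

Determining the block sizes for each eigenvalue:
  λ = 4: with am = 4 and gm = 2, the partition is not yet determined (e.g. several partitions of 4 into 2 parts exist). Let N = A − (4)·I. Computing rank(N^1) = 2, rank(N^2) = 1, rank(N^3) = 0; the number of blocks of size ≥ j is rank(N^{j−1}) − rank(N^j), giving [2, 1, 1]. So we have 1 block(s) of size 3, 1 block(s) of size 1 → block sizes [3, 1]

Assembling the blocks gives a Jordan form
J =
  [4, 1, 0, 0]
  [0, 4, 1, 0]
  [0, 0, 4, 0]
  [0, 0, 0, 4]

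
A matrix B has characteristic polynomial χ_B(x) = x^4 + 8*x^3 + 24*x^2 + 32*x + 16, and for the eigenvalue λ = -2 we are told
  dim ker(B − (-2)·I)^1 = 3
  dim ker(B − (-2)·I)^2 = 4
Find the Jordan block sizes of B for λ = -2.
Block sizes for λ = -2: [2, 1, 1]

From the dimensions of kernels of powers, the number of Jordan blocks of size at least j is d_j − d_{j−1} where d_j = dim ker(N^j) (with d_0 = 0). Computing the differences gives [3, 1].
The number of blocks of size exactly k is (#blocks of size ≥ k) − (#blocks of size ≥ k + 1), so the partition is: 2 block(s) of size 1, 1 block(s) of size 2.
In nonincreasing order the block sizes are [2, 1, 1].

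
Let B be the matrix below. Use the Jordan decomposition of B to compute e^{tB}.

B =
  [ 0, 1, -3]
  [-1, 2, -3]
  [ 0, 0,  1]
e^{tB} =
  [-t*exp(t) + exp(t), t*exp(t), -3*t*exp(t)]
  [-t*exp(t), t*exp(t) + exp(t), -3*t*exp(t)]
  [0, 0, exp(t)]

Strategy: write B = P · J · P⁻¹ where J is a Jordan canonical form, so e^{tB} = P · e^{tJ} · P⁻¹, and e^{tJ} can be computed block-by-block.

B has Jordan form
J =
  [1, 1, 0]
  [0, 1, 0]
  [0, 0, 1]
(up to reordering of blocks).

Per-block formulas:
  For a 2×2 Jordan block J_2(1): exp(t · J_2(1)) = e^(1t)·(I + t·N), where N is the 2×2 nilpotent shift.
  For a 1×1 block at λ = 1: exp(t · [1]) = [e^(1t)].

After assembling e^{tJ} and conjugating by P, we get:

e^{tB} =
  [-t*exp(t) + exp(t), t*exp(t), -3*t*exp(t)]
  [-t*exp(t), t*exp(t) + exp(t), -3*t*exp(t)]
  [0, 0, exp(t)]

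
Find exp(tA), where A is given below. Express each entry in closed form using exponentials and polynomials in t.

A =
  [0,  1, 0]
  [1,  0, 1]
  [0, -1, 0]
e^{tA} =
  [t^2/2 + 1, t, t^2/2]
  [t, 1, t]
  [-t^2/2, -t, 1 - t^2/2]

Strategy: write A = P · J · P⁻¹ where J is a Jordan canonical form, so e^{tA} = P · e^{tJ} · P⁻¹, and e^{tJ} can be computed block-by-block.

A has Jordan form
J =
  [0, 1, 0]
  [0, 0, 1]
  [0, 0, 0]
(up to reordering of blocks).

Per-block formulas:
  For a 3×3 Jordan block J_3(0): exp(t · J_3(0)) = e^(0t)·(I + t·N + (t^2/2)·N^2), where N is the 3×3 nilpotent shift.

After assembling e^{tJ} and conjugating by P, we get:

e^{tA} =
  [t^2/2 + 1, t, t^2/2]
  [t, 1, t]
  [-t^2/2, -t, 1 - t^2/2]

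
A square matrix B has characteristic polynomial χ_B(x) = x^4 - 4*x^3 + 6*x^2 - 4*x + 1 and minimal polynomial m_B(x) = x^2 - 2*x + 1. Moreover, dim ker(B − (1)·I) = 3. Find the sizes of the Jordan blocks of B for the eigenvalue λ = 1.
Block sizes for λ = 1: [2, 1, 1]

Step 1 — from the characteristic polynomial, algebraic multiplicity of λ = 1 is 4. From dim ker(B − (1)·I) = 3, there are exactly 3 Jordan blocks for λ = 1.
Step 2 — from the minimal polynomial, the factor (x − 1)^2 tells us the largest block for λ = 1 has size 2.
Step 3 — with total size 4, 3 blocks, and largest block 2, the block sizes (in nonincreasing order) are [2, 1, 1].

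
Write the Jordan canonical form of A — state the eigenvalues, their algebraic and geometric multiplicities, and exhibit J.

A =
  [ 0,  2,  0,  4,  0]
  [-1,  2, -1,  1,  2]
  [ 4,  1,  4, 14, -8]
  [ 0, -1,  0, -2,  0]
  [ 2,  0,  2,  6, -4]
J_3(0) ⊕ J_1(0) ⊕ J_1(0)

The characteristic polynomial is
  det(x·I − A) = x^5

Eigenvalues and multiplicities (the geometric multiplicity of λ is n − rank(A − λI), which equals the number of Jordan blocks for λ):
  λ = 0: algebraic multiplicity = 5, geometric multiplicity = 3

Determining the block sizes for each eigenvalue:
  λ = 0: with am = 5 and gm = 3, the partition is not yet determined (e.g. several partitions of 5 into 3 parts exist). Let N = A − (0)·I. Computing rank(N^1) = 2, rank(N^2) = 1, rank(N^3) = 0; the number of blocks of size ≥ j is rank(N^{j−1}) − rank(N^j), giving [3, 1, 1]. So we have 1 block(s) of size 3, 2 block(s) of size 1 → block sizes [3, 1, 1]

Assembling the blocks gives a Jordan form
J =
  [0, 1, 0, 0, 0]
  [0, 0, 1, 0, 0]
  [0, 0, 0, 0, 0]
  [0, 0, 0, 0, 0]
  [0, 0, 0, 0, 0]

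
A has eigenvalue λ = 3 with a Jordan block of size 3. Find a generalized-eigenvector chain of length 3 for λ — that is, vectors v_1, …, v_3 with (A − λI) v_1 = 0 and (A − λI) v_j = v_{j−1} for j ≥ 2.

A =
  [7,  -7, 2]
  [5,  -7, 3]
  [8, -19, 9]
A Jordan chain for λ = 3 of length 3:
v_1 = (-3, -6, -15)ᵀ
v_2 = (4, 5, 8)ᵀ
v_3 = (1, 0, 0)ᵀ

Let N = A − (3)·I. We want v_3 with N^3 v_3 = 0 but N^2 v_3 ≠ 0; then v_{j-1} := N · v_j for j = 3, …, 2.

Pick v_3 = (1, 0, 0)ᵀ.
Then v_2 = N · v_3 = (4, 5, 8)ᵀ.
Then v_1 = N · v_2 = (-3, -6, -15)ᵀ.

Sanity check: (A − (3)·I) v_1 = (0, 0, 0)ᵀ = 0. ✓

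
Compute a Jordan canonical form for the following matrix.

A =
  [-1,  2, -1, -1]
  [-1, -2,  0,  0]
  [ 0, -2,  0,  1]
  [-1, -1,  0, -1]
J_3(-1) ⊕ J_1(-1)

The characteristic polynomial is
  det(x·I − A) = x^4 + 4*x^3 + 6*x^2 + 4*x + 1 = (x + 1)^4

Eigenvalues and multiplicities (the geometric multiplicity of λ is n − rank(A − λI), which equals the number of Jordan blocks for λ):
  λ = -1: algebraic multiplicity = 4, geometric multiplicity = 2

Determining the block sizes for each eigenvalue:
  λ = -1: with am = 4 and gm = 2, the partition is not yet determined (e.g. several partitions of 4 into 2 parts exist). Let N = A − (-1)·I. Computing rank(N^1) = 2, rank(N^2) = 1, rank(N^3) = 0; the number of blocks of size ≥ j is rank(N^{j−1}) − rank(N^j), giving [2, 1, 1]. So we have 1 block(s) of size 3, 1 block(s) of size 1 → block sizes [3, 1]

Assembling the blocks gives a Jordan form
J =
  [-1,  1,  0,  0]
  [ 0, -1,  1,  0]
  [ 0,  0, -1,  0]
  [ 0,  0,  0, -1]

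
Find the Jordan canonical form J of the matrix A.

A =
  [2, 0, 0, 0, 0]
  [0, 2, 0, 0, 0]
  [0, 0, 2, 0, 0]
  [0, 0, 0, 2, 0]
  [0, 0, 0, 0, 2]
J_1(2) ⊕ J_1(2) ⊕ J_1(2) ⊕ J_1(2) ⊕ J_1(2)

The characteristic polynomial is
  det(x·I − A) = x^5 - 10*x^4 + 40*x^3 - 80*x^2 + 80*x - 32 = (x - 2)^5

Eigenvalues and multiplicities (the geometric multiplicity of λ is n − rank(A − λI), which equals the number of Jordan blocks for λ):
  λ = 2: algebraic multiplicity = 5, geometric multiplicity = 5

Determining the block sizes for each eigenvalue:
  λ = 2: gm = am = 5, so every block has size 1 → block sizes [1, 1, 1, 1, 1]

Assembling the blocks gives a Jordan form
J =
  [2, 0, 0, 0, 0]
  [0, 2, 0, 0, 0]
  [0, 0, 2, 0, 0]
  [0, 0, 0, 2, 0]
  [0, 0, 0, 0, 2]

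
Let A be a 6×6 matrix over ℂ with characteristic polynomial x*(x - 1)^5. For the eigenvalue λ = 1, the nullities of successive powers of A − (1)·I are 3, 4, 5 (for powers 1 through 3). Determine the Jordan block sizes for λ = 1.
Block sizes for λ = 1: [3, 1, 1]

From the dimensions of kernels of powers, the number of Jordan blocks of size at least j is d_j − d_{j−1} where d_j = dim ker(N^j) (with d_0 = 0). Computing the differences gives [3, 1, 1].
The number of blocks of size exactly k is (#blocks of size ≥ k) − (#blocks of size ≥ k + 1), so the partition is: 2 block(s) of size 1, 1 block(s) of size 3.
In nonincreasing order the block sizes are [3, 1, 1].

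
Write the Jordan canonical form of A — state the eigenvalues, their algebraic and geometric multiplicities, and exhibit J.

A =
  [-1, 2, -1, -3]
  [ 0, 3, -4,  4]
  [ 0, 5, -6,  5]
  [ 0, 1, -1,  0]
J_2(-1) ⊕ J_2(-1)

The characteristic polynomial is
  det(x·I − A) = x^4 + 4*x^3 + 6*x^2 + 4*x + 1 = (x + 1)^4

Eigenvalues and multiplicities (the geometric multiplicity of λ is n − rank(A − λI), which equals the number of Jordan blocks for λ):
  λ = -1: algebraic multiplicity = 4, geometric multiplicity = 2

Determining the block sizes for each eigenvalue:
  λ = -1: with am = 4 and gm = 2, the partition is not yet determined (e.g. several partitions of 4 into 2 parts exist). Let N = A − (-1)·I. Computing rank(N^1) = 2, rank(N^2) = 0; the number of blocks of size ≥ j is rank(N^{j−1}) − rank(N^j), giving [2, 2]. So we have 2 block(s) of size 2 → block sizes [2, 2]

Assembling the blocks gives a Jordan form
J =
  [-1,  1,  0,  0]
  [ 0, -1,  0,  0]
  [ 0,  0, -1,  1]
  [ 0,  0,  0, -1]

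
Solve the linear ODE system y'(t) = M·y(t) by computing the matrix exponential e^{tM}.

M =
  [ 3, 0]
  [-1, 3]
e^{tM} =
  [exp(3*t), 0]
  [-t*exp(3*t), exp(3*t)]

Strategy: write M = P · J · P⁻¹ where J is a Jordan canonical form, so e^{tM} = P · e^{tJ} · P⁻¹, and e^{tJ} can be computed block-by-block.

M has Jordan form
J =
  [3, 1]
  [0, 3]
(up to reordering of blocks).

Per-block formulas:
  For a 2×2 Jordan block J_2(3): exp(t · J_2(3)) = e^(3t)·(I + t·N), where N is the 2×2 nilpotent shift.

After assembling e^{tJ} and conjugating by P, we get:

e^{tM} =
  [exp(3*t), 0]
  [-t*exp(3*t), exp(3*t)]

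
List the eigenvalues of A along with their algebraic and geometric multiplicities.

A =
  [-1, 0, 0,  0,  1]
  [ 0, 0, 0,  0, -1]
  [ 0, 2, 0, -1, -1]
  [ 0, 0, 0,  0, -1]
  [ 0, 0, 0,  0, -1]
λ = -1: alg = 2, geom = 1; λ = 0: alg = 3, geom = 2

Step 1 — factor the characteristic polynomial to read off the algebraic multiplicities:
  χ_A(x) = x^3*(x + 1)^2

Step 2 — compute geometric multiplicities via the rank-nullity identity g(λ) = n − rank(A − λI):
  rank(A − (-1)·I) = 4, so dim ker(A − (-1)·I) = n − 4 = 1
  rank(A − (0)·I) = 3, so dim ker(A − (0)·I) = n − 3 = 2

Summary:
  λ = -1: algebraic multiplicity = 2, geometric multiplicity = 1
  λ = 0: algebraic multiplicity = 3, geometric multiplicity = 2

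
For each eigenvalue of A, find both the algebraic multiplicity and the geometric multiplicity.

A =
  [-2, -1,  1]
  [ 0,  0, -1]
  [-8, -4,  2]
λ = 0: alg = 3, geom = 1

Step 1 — factor the characteristic polynomial to read off the algebraic multiplicities:
  χ_A(x) = x^3

Step 2 — compute geometric multiplicities via the rank-nullity identity g(λ) = n − rank(A − λI):
  rank(A − (0)·I) = 2, so dim ker(A − (0)·I) = n − 2 = 1

Summary:
  λ = 0: algebraic multiplicity = 3, geometric multiplicity = 1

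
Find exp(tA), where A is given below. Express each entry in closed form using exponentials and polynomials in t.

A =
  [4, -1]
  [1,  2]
e^{tA} =
  [t*exp(3*t) + exp(3*t), -t*exp(3*t)]
  [t*exp(3*t), -t*exp(3*t) + exp(3*t)]

Strategy: write A = P · J · P⁻¹ where J is a Jordan canonical form, so e^{tA} = P · e^{tJ} · P⁻¹, and e^{tJ} can be computed block-by-block.

A has Jordan form
J =
  [3, 1]
  [0, 3]
(up to reordering of blocks).

Per-block formulas:
  For a 2×2 Jordan block J_2(3): exp(t · J_2(3)) = e^(3t)·(I + t·N), where N is the 2×2 nilpotent shift.

After assembling e^{tJ} and conjugating by P, we get:

e^{tA} =
  [t*exp(3*t) + exp(3*t), -t*exp(3*t)]
  [t*exp(3*t), -t*exp(3*t) + exp(3*t)]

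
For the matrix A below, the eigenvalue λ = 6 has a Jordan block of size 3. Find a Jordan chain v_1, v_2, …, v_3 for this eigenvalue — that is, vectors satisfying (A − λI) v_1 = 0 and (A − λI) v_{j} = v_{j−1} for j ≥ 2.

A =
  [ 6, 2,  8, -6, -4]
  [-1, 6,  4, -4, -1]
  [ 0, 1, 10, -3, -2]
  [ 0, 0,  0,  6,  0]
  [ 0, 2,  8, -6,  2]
A Jordan chain for λ = 6 of length 3:
v_1 = (-2, 0, -1, 0, -2)ᵀ
v_2 = (0, -1, 0, 0, 0)ᵀ
v_3 = (1, 0, 0, 0, 0)ᵀ

Let N = A − (6)·I. We want v_3 with N^3 v_3 = 0 but N^2 v_3 ≠ 0; then v_{j-1} := N · v_j for j = 3, …, 2.

Pick v_3 = (1, 0, 0, 0, 0)ᵀ.
Then v_2 = N · v_3 = (0, -1, 0, 0, 0)ᵀ.
Then v_1 = N · v_2 = (-2, 0, -1, 0, -2)ᵀ.

Sanity check: (A − (6)·I) v_1 = (0, 0, 0, 0, 0)ᵀ = 0. ✓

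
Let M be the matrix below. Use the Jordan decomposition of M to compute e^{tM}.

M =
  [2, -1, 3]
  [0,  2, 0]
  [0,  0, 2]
e^{tM} =
  [exp(2*t), -t*exp(2*t), 3*t*exp(2*t)]
  [0, exp(2*t), 0]
  [0, 0, exp(2*t)]

Strategy: write M = P · J · P⁻¹ where J is a Jordan canonical form, so e^{tM} = P · e^{tJ} · P⁻¹, and e^{tJ} can be computed block-by-block.

M has Jordan form
J =
  [2, 1, 0]
  [0, 2, 0]
  [0, 0, 2]
(up to reordering of blocks).

Per-block formulas:
  For a 2×2 Jordan block J_2(2): exp(t · J_2(2)) = e^(2t)·(I + t·N), where N is the 2×2 nilpotent shift.
  For a 1×1 block at λ = 2: exp(t · [2]) = [e^(2t)].

After assembling e^{tJ} and conjugating by P, we get:

e^{tM} =
  [exp(2*t), -t*exp(2*t), 3*t*exp(2*t)]
  [0, exp(2*t), 0]
  [0, 0, exp(2*t)]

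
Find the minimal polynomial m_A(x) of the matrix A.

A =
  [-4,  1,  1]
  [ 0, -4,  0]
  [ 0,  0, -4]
x^2 + 8*x + 16

The characteristic polynomial is χ_A(x) = (x + 4)^3, so the eigenvalues are known. The minimal polynomial is
  m_A(x) = Π_λ (x − λ)^{k_λ}
where k_λ is the size of the *largest* Jordan block for λ (equivalently, the smallest k with (A − λI)^k v = 0 for every generalised eigenvector v of λ).

  λ = -4: largest Jordan block has size 2, contributing (x + 4)^2

So m_A(x) = (x + 4)^2 = x^2 + 8*x + 16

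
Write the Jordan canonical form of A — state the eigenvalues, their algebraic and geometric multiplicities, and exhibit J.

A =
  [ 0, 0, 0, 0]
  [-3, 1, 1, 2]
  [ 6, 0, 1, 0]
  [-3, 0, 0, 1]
J_1(0) ⊕ J_2(1) ⊕ J_1(1)

The characteristic polynomial is
  det(x·I − A) = x^4 - 3*x^3 + 3*x^2 - x = x*(x - 1)^3

Eigenvalues and multiplicities (the geometric multiplicity of λ is n − rank(A − λI), which equals the number of Jordan blocks for λ):
  λ = 0: algebraic multiplicity = 1, geometric multiplicity = 1
  λ = 1: algebraic multiplicity = 3, geometric multiplicity = 2

Determining the block sizes for each eigenvalue:
  λ = 0: one block (gm = 1), so the single block has size am = 1 → block sizes [1]
  λ = 1: 2 blocks summing to 3 forces exactly one block of size 2 and the rest size 1 → block sizes [2, 1]

Assembling the blocks gives a Jordan form
J =
  [0, 0, 0, 0]
  [0, 1, 1, 0]
  [0, 0, 1, 0]
  [0, 0, 0, 1]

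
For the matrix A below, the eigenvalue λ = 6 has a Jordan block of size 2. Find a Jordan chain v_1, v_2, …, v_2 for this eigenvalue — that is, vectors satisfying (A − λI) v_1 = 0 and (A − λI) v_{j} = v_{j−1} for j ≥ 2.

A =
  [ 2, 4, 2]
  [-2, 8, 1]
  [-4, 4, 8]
A Jordan chain for λ = 6 of length 2:
v_1 = (-4, -2, -4)ᵀ
v_2 = (1, 0, 0)ᵀ

Let N = A − (6)·I. We want v_2 with N^2 v_2 = 0 but N^1 v_2 ≠ 0; then v_{j-1} := N · v_j for j = 2, …, 2.

Pick v_2 = (1, 0, 0)ᵀ.
Then v_1 = N · v_2 = (-4, -2, -4)ᵀ.

Sanity check: (A − (6)·I) v_1 = (0, 0, 0)ᵀ = 0. ✓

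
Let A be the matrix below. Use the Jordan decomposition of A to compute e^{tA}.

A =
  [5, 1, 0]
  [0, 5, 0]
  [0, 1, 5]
e^{tA} =
  [exp(5*t), t*exp(5*t), 0]
  [0, exp(5*t), 0]
  [0, t*exp(5*t), exp(5*t)]

Strategy: write A = P · J · P⁻¹ where J is a Jordan canonical form, so e^{tA} = P · e^{tJ} · P⁻¹, and e^{tJ} can be computed block-by-block.

A has Jordan form
J =
  [5, 1, 0]
  [0, 5, 0]
  [0, 0, 5]
(up to reordering of blocks).

Per-block formulas:
  For a 1×1 block at λ = 5: exp(t · [5]) = [e^(5t)].
  For a 2×2 Jordan block J_2(5): exp(t · J_2(5)) = e^(5t)·(I + t·N), where N is the 2×2 nilpotent shift.

After assembling e^{tJ} and conjugating by P, we get:

e^{tA} =
  [exp(5*t), t*exp(5*t), 0]
  [0, exp(5*t), 0]
  [0, t*exp(5*t), exp(5*t)]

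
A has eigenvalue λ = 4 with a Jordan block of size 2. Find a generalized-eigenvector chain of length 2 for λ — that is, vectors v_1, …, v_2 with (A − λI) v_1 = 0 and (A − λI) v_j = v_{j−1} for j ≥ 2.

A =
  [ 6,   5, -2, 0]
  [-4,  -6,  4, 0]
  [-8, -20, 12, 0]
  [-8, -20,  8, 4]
A Jordan chain for λ = 4 of length 2:
v_1 = (2, -4, -8, -8)ᵀ
v_2 = (1, 0, 0, 0)ᵀ

Let N = A − (4)·I. We want v_2 with N^2 v_2 = 0 but N^1 v_2 ≠ 0; then v_{j-1} := N · v_j for j = 2, …, 2.

Pick v_2 = (1, 0, 0, 0)ᵀ.
Then v_1 = N · v_2 = (2, -4, -8, -8)ᵀ.

Sanity check: (A − (4)·I) v_1 = (0, 0, 0, 0)ᵀ = 0. ✓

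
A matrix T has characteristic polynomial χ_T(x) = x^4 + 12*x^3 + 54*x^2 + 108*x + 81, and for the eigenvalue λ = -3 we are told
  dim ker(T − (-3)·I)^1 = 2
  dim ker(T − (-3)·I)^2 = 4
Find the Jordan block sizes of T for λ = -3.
Block sizes for λ = -3: [2, 2]

From the dimensions of kernels of powers, the number of Jordan blocks of size at least j is d_j − d_{j−1} where d_j = dim ker(N^j) (with d_0 = 0). Computing the differences gives [2, 2].
The number of blocks of size exactly k is (#blocks of size ≥ k) − (#blocks of size ≥ k + 1), so the partition is: 2 block(s) of size 2.
In nonincreasing order the block sizes are [2, 2].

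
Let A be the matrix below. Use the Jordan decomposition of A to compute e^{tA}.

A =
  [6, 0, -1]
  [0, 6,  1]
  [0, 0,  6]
e^{tA} =
  [exp(6*t), 0, -t*exp(6*t)]
  [0, exp(6*t), t*exp(6*t)]
  [0, 0, exp(6*t)]

Strategy: write A = P · J · P⁻¹ where J is a Jordan canonical form, so e^{tA} = P · e^{tJ} · P⁻¹, and e^{tJ} can be computed block-by-block.

A has Jordan form
J =
  [6, 1, 0]
  [0, 6, 0]
  [0, 0, 6]
(up to reordering of blocks).

Per-block formulas:
  For a 1×1 block at λ = 6: exp(t · [6]) = [e^(6t)].
  For a 2×2 Jordan block J_2(6): exp(t · J_2(6)) = e^(6t)·(I + t·N), where N is the 2×2 nilpotent shift.

After assembling e^{tJ} and conjugating by P, we get:

e^{tA} =
  [exp(6*t), 0, -t*exp(6*t)]
  [0, exp(6*t), t*exp(6*t)]
  [0, 0, exp(6*t)]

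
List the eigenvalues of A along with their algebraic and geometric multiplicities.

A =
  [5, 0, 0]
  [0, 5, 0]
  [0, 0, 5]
λ = 5: alg = 3, geom = 3

Step 1 — factor the characteristic polynomial to read off the algebraic multiplicities:
  χ_A(x) = (x - 5)^3

Step 2 — compute geometric multiplicities via the rank-nullity identity g(λ) = n − rank(A − λI):
  rank(A − (5)·I) = 0, so dim ker(A − (5)·I) = n − 0 = 3

Summary:
  λ = 5: algebraic multiplicity = 3, geometric multiplicity = 3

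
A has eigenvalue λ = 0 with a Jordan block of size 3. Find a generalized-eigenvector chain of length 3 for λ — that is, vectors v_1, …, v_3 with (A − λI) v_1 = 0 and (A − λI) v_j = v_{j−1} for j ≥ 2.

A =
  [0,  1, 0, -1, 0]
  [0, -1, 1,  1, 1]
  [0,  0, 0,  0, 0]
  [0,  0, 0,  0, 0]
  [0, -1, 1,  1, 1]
A Jordan chain for λ = 0 of length 3:
v_1 = (-1, 0, 0, 0, 0)ᵀ
v_2 = (1, -1, 0, 0, -1)ᵀ
v_3 = (0, 1, 0, 0, 0)ᵀ

Let N = A − (0)·I. We want v_3 with N^3 v_3 = 0 but N^2 v_3 ≠ 0; then v_{j-1} := N · v_j for j = 3, …, 2.

Pick v_3 = (0, 1, 0, 0, 0)ᵀ.
Then v_2 = N · v_3 = (1, -1, 0, 0, -1)ᵀ.
Then v_1 = N · v_2 = (-1, 0, 0, 0, 0)ᵀ.

Sanity check: (A − (0)·I) v_1 = (0, 0, 0, 0, 0)ᵀ = 0. ✓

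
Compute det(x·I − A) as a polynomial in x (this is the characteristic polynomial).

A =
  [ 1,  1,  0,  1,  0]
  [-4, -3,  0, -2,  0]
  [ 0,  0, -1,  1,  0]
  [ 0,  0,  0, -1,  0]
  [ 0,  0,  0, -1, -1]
x^5 + 5*x^4 + 10*x^3 + 10*x^2 + 5*x + 1

Expanding det(x·I − A) (e.g. by cofactor expansion or by noting that A is similar to its Jordan form J, which has the same characteristic polynomial as A) gives
  χ_A(x) = x^5 + 5*x^4 + 10*x^3 + 10*x^2 + 5*x + 1
which factors as (x + 1)^5. The eigenvalues (with algebraic multiplicities) are λ = -1 with multiplicity 5.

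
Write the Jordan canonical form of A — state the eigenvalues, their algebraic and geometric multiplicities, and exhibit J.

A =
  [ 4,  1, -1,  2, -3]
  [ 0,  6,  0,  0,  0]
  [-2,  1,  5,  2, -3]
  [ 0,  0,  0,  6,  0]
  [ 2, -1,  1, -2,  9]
J_2(6) ⊕ J_1(6) ⊕ J_1(6) ⊕ J_1(6)

The characteristic polynomial is
  det(x·I − A) = x^5 - 30*x^4 + 360*x^3 - 2160*x^2 + 6480*x - 7776 = (x - 6)^5

Eigenvalues and multiplicities (the geometric multiplicity of λ is n − rank(A − λI), which equals the number of Jordan blocks for λ):
  λ = 6: algebraic multiplicity = 5, geometric multiplicity = 4

Determining the block sizes for each eigenvalue:
  λ = 6: 4 blocks summing to 5 forces exactly one block of size 2 and the rest size 1 → block sizes [2, 1, 1, 1]

Assembling the blocks gives a Jordan form
J =
  [6, 1, 0, 0, 0]
  [0, 6, 0, 0, 0]
  [0, 0, 6, 0, 0]
  [0, 0, 0, 6, 0]
  [0, 0, 0, 0, 6]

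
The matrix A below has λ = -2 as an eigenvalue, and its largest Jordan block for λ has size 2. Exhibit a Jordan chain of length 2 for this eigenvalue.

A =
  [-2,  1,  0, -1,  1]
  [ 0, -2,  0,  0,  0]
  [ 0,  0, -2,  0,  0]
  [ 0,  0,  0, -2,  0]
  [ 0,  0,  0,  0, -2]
A Jordan chain for λ = -2 of length 2:
v_1 = (1, 0, 0, 0, 0)ᵀ
v_2 = (0, 1, 0, 0, 0)ᵀ

Let N = A − (-2)·I. We want v_2 with N^2 v_2 = 0 but N^1 v_2 ≠ 0; then v_{j-1} := N · v_j for j = 2, …, 2.

Pick v_2 = (0, 1, 0, 0, 0)ᵀ.
Then v_1 = N · v_2 = (1, 0, 0, 0, 0)ᵀ.

Sanity check: (A − (-2)·I) v_1 = (0, 0, 0, 0, 0)ᵀ = 0. ✓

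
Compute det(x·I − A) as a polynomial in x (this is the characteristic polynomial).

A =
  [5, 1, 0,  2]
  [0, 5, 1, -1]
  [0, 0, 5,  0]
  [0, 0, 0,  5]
x^4 - 20*x^3 + 150*x^2 - 500*x + 625

Expanding det(x·I − A) (e.g. by cofactor expansion or by noting that A is similar to its Jordan form J, which has the same characteristic polynomial as A) gives
  χ_A(x) = x^4 - 20*x^3 + 150*x^2 - 500*x + 625
which factors as (x - 5)^4. The eigenvalues (with algebraic multiplicities) are λ = 5 with multiplicity 4.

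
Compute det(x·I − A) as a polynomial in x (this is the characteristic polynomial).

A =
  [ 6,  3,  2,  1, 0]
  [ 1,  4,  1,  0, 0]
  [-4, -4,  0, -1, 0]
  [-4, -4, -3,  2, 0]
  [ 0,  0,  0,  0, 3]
x^5 - 15*x^4 + 90*x^3 - 270*x^2 + 405*x - 243

Expanding det(x·I − A) (e.g. by cofactor expansion or by noting that A is similar to its Jordan form J, which has the same characteristic polynomial as A) gives
  χ_A(x) = x^5 - 15*x^4 + 90*x^3 - 270*x^2 + 405*x - 243
which factors as (x - 3)^5. The eigenvalues (with algebraic multiplicities) are λ = 3 with multiplicity 5.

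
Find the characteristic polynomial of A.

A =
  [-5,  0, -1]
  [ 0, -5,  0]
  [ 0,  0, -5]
x^3 + 15*x^2 + 75*x + 125

Expanding det(x·I − A) (e.g. by cofactor expansion or by noting that A is similar to its Jordan form J, which has the same characteristic polynomial as A) gives
  χ_A(x) = x^3 + 15*x^2 + 75*x + 125
which factors as (x + 5)^3. The eigenvalues (with algebraic multiplicities) are λ = -5 with multiplicity 3.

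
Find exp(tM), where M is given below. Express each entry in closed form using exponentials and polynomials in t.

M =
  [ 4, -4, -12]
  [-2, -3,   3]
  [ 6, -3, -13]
e^{tM} =
  [8*t*exp(-4*t) + exp(-4*t), -4*t*exp(-4*t), -12*t*exp(-4*t)]
  [-2*t*exp(-4*t), t*exp(-4*t) + exp(-4*t), 3*t*exp(-4*t)]
  [6*t*exp(-4*t), -3*t*exp(-4*t), -9*t*exp(-4*t) + exp(-4*t)]

Strategy: write M = P · J · P⁻¹ where J is a Jordan canonical form, so e^{tM} = P · e^{tJ} · P⁻¹, and e^{tJ} can be computed block-by-block.

M has Jordan form
J =
  [-4,  1,  0]
  [ 0, -4,  0]
  [ 0,  0, -4]
(up to reordering of blocks).

Per-block formulas:
  For a 2×2 Jordan block J_2(-4): exp(t · J_2(-4)) = e^(-4t)·(I + t·N), where N is the 2×2 nilpotent shift.
  For a 1×1 block at λ = -4: exp(t · [-4]) = [e^(-4t)].

After assembling e^{tJ} and conjugating by P, we get:

e^{tM} =
  [8*t*exp(-4*t) + exp(-4*t), -4*t*exp(-4*t), -12*t*exp(-4*t)]
  [-2*t*exp(-4*t), t*exp(-4*t) + exp(-4*t), 3*t*exp(-4*t)]
  [6*t*exp(-4*t), -3*t*exp(-4*t), -9*t*exp(-4*t) + exp(-4*t)]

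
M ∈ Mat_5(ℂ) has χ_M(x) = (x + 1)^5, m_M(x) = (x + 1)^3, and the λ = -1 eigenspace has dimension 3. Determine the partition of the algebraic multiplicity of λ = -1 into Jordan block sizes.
Block sizes for λ = -1: [3, 1, 1]

Step 1 — from the characteristic polynomial, algebraic multiplicity of λ = -1 is 5. From dim ker(M − (-1)·I) = 3, there are exactly 3 Jordan blocks for λ = -1.
Step 2 — from the minimal polynomial, the factor (x + 1)^3 tells us the largest block for λ = -1 has size 3.
Step 3 — with total size 5, 3 blocks, and largest block 3, the block sizes (in nonincreasing order) are [3, 1, 1].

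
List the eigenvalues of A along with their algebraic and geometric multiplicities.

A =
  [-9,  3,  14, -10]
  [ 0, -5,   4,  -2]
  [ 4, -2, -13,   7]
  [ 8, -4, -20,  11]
λ = -5: alg = 2, geom = 1; λ = -3: alg = 2, geom = 1

Step 1 — factor the characteristic polynomial to read off the algebraic multiplicities:
  χ_A(x) = (x + 3)^2*(x + 5)^2

Step 2 — compute geometric multiplicities via the rank-nullity identity g(λ) = n − rank(A − λI):
  rank(A − (-5)·I) = 3, so dim ker(A − (-5)·I) = n − 3 = 1
  rank(A − (-3)·I) = 3, so dim ker(A − (-3)·I) = n − 3 = 1

Summary:
  λ = -5: algebraic multiplicity = 2, geometric multiplicity = 1
  λ = -3: algebraic multiplicity = 2, geometric multiplicity = 1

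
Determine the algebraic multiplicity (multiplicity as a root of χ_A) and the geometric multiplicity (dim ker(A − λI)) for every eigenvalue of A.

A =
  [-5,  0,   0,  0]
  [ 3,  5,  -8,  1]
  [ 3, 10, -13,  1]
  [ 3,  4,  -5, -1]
λ = -5: alg = 2, geom = 2; λ = -2: alg = 2, geom = 1

Step 1 — factor the characteristic polynomial to read off the algebraic multiplicities:
  χ_A(x) = (x + 2)^2*(x + 5)^2

Step 2 — compute geometric multiplicities via the rank-nullity identity g(λ) = n − rank(A − λI):
  rank(A − (-5)·I) = 2, so dim ker(A − (-5)·I) = n − 2 = 2
  rank(A − (-2)·I) = 3, so dim ker(A − (-2)·I) = n − 3 = 1

Summary:
  λ = -5: algebraic multiplicity = 2, geometric multiplicity = 2
  λ = -2: algebraic multiplicity = 2, geometric multiplicity = 1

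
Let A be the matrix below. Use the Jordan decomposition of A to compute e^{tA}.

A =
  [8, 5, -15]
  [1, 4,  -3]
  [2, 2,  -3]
e^{tA} =
  [5*t*exp(3*t) + exp(3*t), 5*t*exp(3*t), -15*t*exp(3*t)]
  [t*exp(3*t), t*exp(3*t) + exp(3*t), -3*t*exp(3*t)]
  [2*t*exp(3*t), 2*t*exp(3*t), -6*t*exp(3*t) + exp(3*t)]

Strategy: write A = P · J · P⁻¹ where J is a Jordan canonical form, so e^{tA} = P · e^{tJ} · P⁻¹, and e^{tJ} can be computed block-by-block.

A has Jordan form
J =
  [3, 1, 0]
  [0, 3, 0]
  [0, 0, 3]
(up to reordering of blocks).

Per-block formulas:
  For a 2×2 Jordan block J_2(3): exp(t · J_2(3)) = e^(3t)·(I + t·N), where N is the 2×2 nilpotent shift.
  For a 1×1 block at λ = 3: exp(t · [3]) = [e^(3t)].

After assembling e^{tJ} and conjugating by P, we get:

e^{tA} =
  [5*t*exp(3*t) + exp(3*t), 5*t*exp(3*t), -15*t*exp(3*t)]
  [t*exp(3*t), t*exp(3*t) + exp(3*t), -3*t*exp(3*t)]
  [2*t*exp(3*t), 2*t*exp(3*t), -6*t*exp(3*t) + exp(3*t)]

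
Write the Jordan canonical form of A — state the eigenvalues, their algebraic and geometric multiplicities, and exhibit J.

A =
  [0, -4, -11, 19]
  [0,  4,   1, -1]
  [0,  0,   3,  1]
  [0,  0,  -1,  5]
J_1(0) ⊕ J_2(4) ⊕ J_1(4)

The characteristic polynomial is
  det(x·I − A) = x^4 - 12*x^3 + 48*x^2 - 64*x = x*(x - 4)^3

Eigenvalues and multiplicities (the geometric multiplicity of λ is n − rank(A − λI), which equals the number of Jordan blocks for λ):
  λ = 0: algebraic multiplicity = 1, geometric multiplicity = 1
  λ = 4: algebraic multiplicity = 3, geometric multiplicity = 2

Determining the block sizes for each eigenvalue:
  λ = 0: one block (gm = 1), so the single block has size am = 1 → block sizes [1]
  λ = 4: 2 blocks summing to 3 forces exactly one block of size 2 and the rest size 1 → block sizes [2, 1]

Assembling the blocks gives a Jordan form
J =
  [0, 0, 0, 0]
  [0, 4, 1, 0]
  [0, 0, 4, 0]
  [0, 0, 0, 4]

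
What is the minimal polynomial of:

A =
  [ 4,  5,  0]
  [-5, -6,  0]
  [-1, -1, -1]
x^2 + 2*x + 1

The characteristic polynomial is χ_A(x) = (x + 1)^3, so the eigenvalues are known. The minimal polynomial is
  m_A(x) = Π_λ (x − λ)^{k_λ}
where k_λ is the size of the *largest* Jordan block for λ (equivalently, the smallest k with (A − λI)^k v = 0 for every generalised eigenvector v of λ).

  λ = -1: largest Jordan block has size 2, contributing (x + 1)^2

So m_A(x) = (x + 1)^2 = x^2 + 2*x + 1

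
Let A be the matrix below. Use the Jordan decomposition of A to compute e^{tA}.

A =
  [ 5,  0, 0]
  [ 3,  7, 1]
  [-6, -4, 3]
e^{tA} =
  [exp(5*t), 0, 0]
  [3*t*exp(5*t), 2*t*exp(5*t) + exp(5*t), t*exp(5*t)]
  [-6*t*exp(5*t), -4*t*exp(5*t), -2*t*exp(5*t) + exp(5*t)]

Strategy: write A = P · J · P⁻¹ where J is a Jordan canonical form, so e^{tA} = P · e^{tJ} · P⁻¹, and e^{tJ} can be computed block-by-block.

A has Jordan form
J =
  [5, 1, 0]
  [0, 5, 0]
  [0, 0, 5]
(up to reordering of blocks).

Per-block formulas:
  For a 1×1 block at λ = 5: exp(t · [5]) = [e^(5t)].
  For a 2×2 Jordan block J_2(5): exp(t · J_2(5)) = e^(5t)·(I + t·N), where N is the 2×2 nilpotent shift.

After assembling e^{tJ} and conjugating by P, we get:

e^{tA} =
  [exp(5*t), 0, 0]
  [3*t*exp(5*t), 2*t*exp(5*t) + exp(5*t), t*exp(5*t)]
  [-6*t*exp(5*t), -4*t*exp(5*t), -2*t*exp(5*t) + exp(5*t)]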